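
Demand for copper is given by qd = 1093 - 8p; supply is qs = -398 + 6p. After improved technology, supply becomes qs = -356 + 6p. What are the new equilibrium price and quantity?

p' = 103.5, q' = 265

Original equilibrium: p* = 106.5, q* = 241.
New equilibrium: 1093 - 8p = -356 + 6p, so 1449 = 14p and p' = 103.5; q' = 1093 − 8(103.5) = 265.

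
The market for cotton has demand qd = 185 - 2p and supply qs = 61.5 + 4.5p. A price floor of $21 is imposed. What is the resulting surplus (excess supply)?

Equilibrium price would be p* = 19, so the floor at 21 binds.
At p = 21: qd = 143, qs = 156.
Surplus = 156 − 143 = 13.

Surplus = 13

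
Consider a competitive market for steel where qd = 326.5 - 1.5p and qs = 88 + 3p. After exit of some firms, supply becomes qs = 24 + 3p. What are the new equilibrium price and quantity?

p' = 605/9, q' = 677/3

Original equilibrium: p* = 53, q* = 247.
New equilibrium: 326.5 - 1.5p = 24 + 3p, so 302.5 = 4.5p and p' = 605/9; q' = 326.5 − 1.5(605/9) = 677/3.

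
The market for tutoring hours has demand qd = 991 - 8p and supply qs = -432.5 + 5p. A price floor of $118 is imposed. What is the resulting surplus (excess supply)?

Equilibrium price would be p* = 109.5, so the floor at 118 binds.
At p = 118: qd = 47, qs = 157.5.
Surplus = 157.5 − 47 = 110.5.

Surplus = 110.5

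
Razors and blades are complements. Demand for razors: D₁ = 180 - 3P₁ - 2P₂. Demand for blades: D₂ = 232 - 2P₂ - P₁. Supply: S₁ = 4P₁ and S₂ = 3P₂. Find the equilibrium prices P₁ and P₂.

P₁ = 436/33, P₂ = 1444/33

Market 1: 180 - 3P₁ - 2P₂ = 4P₁ → 7P₁ + 2P₂ = 180.
Market 2: 5P₂ + P₁ = 232.
Eliminating P₂: 5×(1) − 2×(2) gives 33P₁ = 436, so P₁ = 436/33.
Back-substitute into (2): P₂ = (232 − 1×436/33) / 5 = 1444/33.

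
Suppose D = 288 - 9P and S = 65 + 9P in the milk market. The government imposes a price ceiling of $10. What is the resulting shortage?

Shortage = 43

Equilibrium price would be P* = 223/18, so the ceiling at 10 binds.
At P = 10: D = 288 − 9(10) = 198, S = 65 + 9(10) = 155.
Shortage = 198 − 155 = 43.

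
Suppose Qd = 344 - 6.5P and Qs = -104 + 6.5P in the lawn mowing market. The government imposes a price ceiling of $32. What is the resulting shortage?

Equilibrium price would be P* = 448/13, so the ceiling at 32 binds.
At P = 32: Qd = 344 − 6.5(32) = 136, Qs = -104 + 6.5(32) = 104.
Shortage = 136 − 104 = 32.

Shortage = 32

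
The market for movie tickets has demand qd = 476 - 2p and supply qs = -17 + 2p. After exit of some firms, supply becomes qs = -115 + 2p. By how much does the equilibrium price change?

Δp = 24.5

Original equilibrium: p* = 123.25, q* = 229.5.
New equilibrium: 476 - 2p = -115 + 2p, so 591 = 4p and p' = 147.75; q' = 476 − 2(147.75) = 180.5.
Change in price: 147.75 − 123.25 = 24.5.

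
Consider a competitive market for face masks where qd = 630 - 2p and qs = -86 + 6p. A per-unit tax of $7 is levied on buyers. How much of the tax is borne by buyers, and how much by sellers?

Buyers bear $5.25, sellers bear $1.75

Pre-tax equilibrium: p* = 89.5, q* = 451.
Tax on buyers shifts demand to qd = 630 − 2(p + 7) = 616 - 2p.
616 - 2p = -86 + 6p gives seller price ps = 87.75; buyers pay pb = 87.75 + 7 = 94.75.
New quantity: q = 630 − 2(94.75) = 440.5.
Buyer burden = 94.75 − 89.5 = 5.25; seller burden = 89.5 − 87.75 = 1.75.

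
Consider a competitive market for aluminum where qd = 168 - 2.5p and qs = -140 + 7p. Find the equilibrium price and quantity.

Set qd = qs: 168 - 2.5p = -140 + 7p.
308 = 9.5p, so p* = 616/19.
q* = 168 − 2.5(616/19) = 1652/19.

p* = 616/19, q* = 1652/19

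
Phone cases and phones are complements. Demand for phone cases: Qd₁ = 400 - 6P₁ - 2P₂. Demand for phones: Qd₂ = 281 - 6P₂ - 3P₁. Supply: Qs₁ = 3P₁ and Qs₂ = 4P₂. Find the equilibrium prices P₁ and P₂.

P₁ = 573/14, P₂ = 443/28

Market 1: 400 - 6P₁ - 2P₂ = 3P₁ → 9P₁ + 2P₂ = 400.
Market 2: 10P₂ + 3P₁ = 281.
Eliminating P₂: 10×(1) − 2×(2) gives 84P₁ = 3438, so P₁ = 573/14.
Back-substitute into (2): P₂ = (281 − 3×573/14) / 10 = 443/28.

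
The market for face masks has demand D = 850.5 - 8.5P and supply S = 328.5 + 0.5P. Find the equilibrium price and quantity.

P* = 58, Q* = 357.5

Set D = S: 850.5 - 8.5P = 328.5 + 0.5P.
522 = 9P, so P* = 58.
Q* = 850.5 − 8.5(58) = 357.5.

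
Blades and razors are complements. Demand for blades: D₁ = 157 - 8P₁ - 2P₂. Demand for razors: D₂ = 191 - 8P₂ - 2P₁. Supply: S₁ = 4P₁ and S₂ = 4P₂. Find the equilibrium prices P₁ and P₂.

Market 1: 157 - 8P₁ - 2P₂ = 4P₁ → 12P₁ + 2P₂ = 157.
Market 2: 12P₂ + 2P₁ = 191.
Eliminating P₂: 12×(1) − 2×(2) gives 140P₁ = 1502, so P₁ = 751/70.
Back-substitute into (2): P₂ = (191 − 2×751/70) / 12 = 989/70.

P₁ = 751/70, P₂ = 989/70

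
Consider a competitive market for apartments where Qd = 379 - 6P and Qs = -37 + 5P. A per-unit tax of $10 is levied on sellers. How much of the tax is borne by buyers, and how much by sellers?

Buyers bear 50/11, sellers bear 60/11

Pre-tax equilibrium: P* = 416/11, Q* = 1673/11.
Tax on sellers shifts supply to Qs = -37 + 5(P − 10) = -87 + 5P.
379 - 6P = -87 + 5P gives buyer price Pb = 466/11; sellers receive Ps = 466/11 − 10 = 356/11.
New quantity: Q = 379 − 6(466/11) = 1373/11.
Buyer burden = 466/11 − 416/11 = 50/11; seller burden = 416/11 − 356/11 = 60/11.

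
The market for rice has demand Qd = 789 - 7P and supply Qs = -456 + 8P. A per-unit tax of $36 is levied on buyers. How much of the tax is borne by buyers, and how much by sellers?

Pre-tax equilibrium: P* = 83, Q* = 208.
Tax on buyers shifts demand to Qd = 789 − 7(P + 36) = 537 - 7P.
537 - 7P = -456 + 8P gives seller price Ps = 66.2; buyers pay Pb = 66.2 + 36 = 102.2.
New quantity: Q = 789 − 7(102.2) = 73.6.
Buyer burden = 102.2 − 83 = 19.2; seller burden = 83 − 66.2 = 16.8.

Buyers bear $19.2, sellers bear $16.8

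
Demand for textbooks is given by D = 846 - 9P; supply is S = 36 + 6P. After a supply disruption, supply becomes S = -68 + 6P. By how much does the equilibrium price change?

Original equilibrium: P* = 54, Q* = 360.
New equilibrium: 846 - 9P = -68 + 6P, so 914 = 15P and P' = 914/15; Q' = 846 − 9(914/15) = 297.6.
Change in price: 914/15 − 54 = 104/15.

ΔP = 104/15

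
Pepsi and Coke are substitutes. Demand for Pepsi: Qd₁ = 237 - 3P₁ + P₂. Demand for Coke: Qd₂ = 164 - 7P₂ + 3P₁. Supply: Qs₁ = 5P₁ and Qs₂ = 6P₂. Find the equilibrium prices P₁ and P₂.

P₁ = 3245/101, P₂ = 2023/101

Market 1: 237 - 3P₁ + P₂ = 5P₁ → 8P₁ - P₂ = 237.
Market 2: 13P₂ - 3P₁ = 164.
Eliminating P₂: 13×(1) + 1×(2) gives 101P₁ = 3245, so P₁ = 3245/101.
Back-substitute into (2): P₂ = (164 + 3×3245/101) / 13 = 2023/101.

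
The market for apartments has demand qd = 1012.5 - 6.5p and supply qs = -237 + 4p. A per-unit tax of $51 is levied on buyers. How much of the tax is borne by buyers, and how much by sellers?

Buyers bear 136/7, sellers bear 221/7

Pre-tax equilibrium: p* = 119, q* = 239.
Tax on buyers shifts demand to qd = 1012.5 − 6.5(p + 51) = 681 - 6.5p.
681 - 6.5p = -237 + 4p gives seller price ps = 612/7; buyers pay pb = 612/7 + 51 = 969/7.
New quantity: q = 1012.5 − 6.5(969/7) = 789/7.
Buyer burden = 969/7 − 119 = 136/7; seller burden = 119 − 612/7 = 221/7.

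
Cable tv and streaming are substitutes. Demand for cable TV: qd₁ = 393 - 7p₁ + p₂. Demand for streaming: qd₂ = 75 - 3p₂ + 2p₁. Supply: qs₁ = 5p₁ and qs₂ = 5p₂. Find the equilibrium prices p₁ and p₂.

Market 1: 393 - 7p₁ + p₂ = 5p₁ → 12p₁ - p₂ = 393.
Market 2: 8p₂ - 2p₁ = 75.
Eliminating p₂: 8×(1) + 1×(2) gives 94p₁ = 3219, so p₁ = 3219/94.
Back-substitute into (2): p₂ = (75 + 2×3219/94) / 8 = 843/47.

p₁ = 3219/94, p₂ = 843/47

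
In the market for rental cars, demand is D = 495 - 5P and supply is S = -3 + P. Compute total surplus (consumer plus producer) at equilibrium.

Total surplus = 3840

Equilibrium: 495 - 5P = -3 + P gives P* = 83, Q* = 80.
Demand choke price: P = 99; supply starts at P = 3.
CS = ½(99 − 83)(80) = 640; PS = ½(83 − 3)(80) = 3200.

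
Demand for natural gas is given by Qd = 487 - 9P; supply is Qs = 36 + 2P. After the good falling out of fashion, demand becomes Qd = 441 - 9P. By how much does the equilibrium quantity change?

Original equilibrium: P* = 41, Q* = 118.
New equilibrium: 441 - 9P = 36 + 2P, so 405 = 11P and P' = 405/11; Q' = 441 − 9(405/11) = 1206/11.
Change in quantity: 1206/11 − 118 = -92/11.

ΔQ = -92/11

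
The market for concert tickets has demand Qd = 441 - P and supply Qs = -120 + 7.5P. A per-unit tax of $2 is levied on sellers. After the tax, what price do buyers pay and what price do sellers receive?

Pre-tax equilibrium: P* = 66, Q* = 375.
Tax on sellers shifts supply to Qs = -120 + 7.5(P − 2) = -135 + 7.5P.
441 - P = -135 + 7.5P gives buyer price Pb = 1152/17; sellers receive Ps = 1152/17 − 2 = 1118/17.
New quantity: Q = 441 − 1(1152/17) = 6345/17.

Buyers pay 1152/17, sellers receive 1118/17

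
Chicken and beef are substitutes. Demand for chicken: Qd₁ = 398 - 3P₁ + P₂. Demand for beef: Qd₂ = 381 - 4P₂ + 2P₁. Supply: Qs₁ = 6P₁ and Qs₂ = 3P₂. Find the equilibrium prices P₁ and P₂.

Market 1: 398 - 3P₁ + P₂ = 6P₁ → 9P₁ - P₂ = 398.
Market 2: 7P₂ - 2P₁ = 381.
Eliminating P₂: 7×(1) + 1×(2) gives 61P₁ = 3167, so P₁ = 3167/61.
Back-substitute into (2): P₂ = (381 + 2×3167/61) / 7 = 4225/61.

P₁ = 3167/61, P₂ = 4225/61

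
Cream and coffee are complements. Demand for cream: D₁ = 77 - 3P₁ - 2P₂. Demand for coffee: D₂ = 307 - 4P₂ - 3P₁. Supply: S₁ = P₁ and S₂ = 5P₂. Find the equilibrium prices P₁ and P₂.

Market 1: 77 - 3P₁ - 2P₂ = P₁ → 4P₁ + 2P₂ = 77.
Market 2: 9P₂ + 3P₁ = 307.
Eliminating P₂: 9×(1) − 2×(2) gives 30P₁ = 79, so P₁ = 79/30.
Back-substitute into (2): P₂ = (307 − 3×79/30) / 9 = 997/30.

P₁ = 79/30, P₂ = 997/30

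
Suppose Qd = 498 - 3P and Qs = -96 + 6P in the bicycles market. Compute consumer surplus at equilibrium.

Consumer surplus = 15000

Equilibrium: 498 - 3P = -96 + 6P gives P* = 66, Q* = 300.
Demand choke price (Qd = 0): P = 166.
CS = ½(166 − 66)(300) = 15000.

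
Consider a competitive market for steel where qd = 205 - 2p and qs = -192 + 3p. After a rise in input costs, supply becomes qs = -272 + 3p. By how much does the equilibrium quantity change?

Δq = -32

Original equilibrium: p* = 79.4, q* = 46.2.
New equilibrium: 205 - 2p = -272 + 3p, so 477 = 5p and p' = 95.4; q' = 205 − 2(95.4) = 14.2.
Change in quantity: 14.2 − 46.2 = -32.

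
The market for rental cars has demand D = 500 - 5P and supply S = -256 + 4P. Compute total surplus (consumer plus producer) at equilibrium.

Equilibrium: 500 - 5P = -256 + 4P gives P* = 84, Q* = 80.
Demand choke price: P = 100; supply starts at P = 64.
CS = ½(100 − 84)(80) = 640; PS = ½(84 − 64)(80) = 800.

Total surplus = 1440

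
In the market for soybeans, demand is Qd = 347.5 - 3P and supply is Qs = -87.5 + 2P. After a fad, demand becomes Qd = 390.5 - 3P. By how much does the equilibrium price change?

ΔP = 8.6

Original equilibrium: P* = 87, Q* = 86.5.
New equilibrium: 390.5 - 3P = -87.5 + 2P, so 478 = 5P and P' = 95.6; Q' = 390.5 − 3(95.6) = 103.7.
Change in price: 95.6 − 87 = 8.6.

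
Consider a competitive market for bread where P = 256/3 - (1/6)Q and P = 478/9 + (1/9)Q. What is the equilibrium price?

P* = 66

Set the two price expressions equal: 256/3 - (1/6)Q = 478/9 + (1/9)Q.
290/9 = (5/18)Q, so Q* = 116.
P* = 256/3 − (1/6)(116) = 66.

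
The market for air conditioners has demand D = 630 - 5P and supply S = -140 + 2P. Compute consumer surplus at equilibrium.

Equilibrium: 630 - 5P = -140 + 2P gives P* = 110, Q* = 80.
Demand choke price (D = 0): P = 126.
CS = ½(126 − 110)(80) = 640.

Consumer surplus = 640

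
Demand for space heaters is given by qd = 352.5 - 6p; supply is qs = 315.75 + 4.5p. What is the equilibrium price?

p* = 3.5

Set qd = qs: 352.5 - 6p = 315.75 + 4.5p.
36.75 = 10.5p, so p* = 3.5.
q* = 352.5 − 6(3.5) = 331.5.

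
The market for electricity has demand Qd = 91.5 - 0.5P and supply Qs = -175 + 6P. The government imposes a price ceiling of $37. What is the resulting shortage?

Equilibrium price would be P* = 41, so the ceiling at 37 binds.
At P = 37: Qd = 91.5 − 0.5(37) = 73, Qs = -175 + 6(37) = 47.
Shortage = 73 − 47 = 26.

Shortage = 26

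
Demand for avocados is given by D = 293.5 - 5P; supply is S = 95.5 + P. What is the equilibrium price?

P* = 33

Set D = S: 293.5 - 5P = 95.5 + P.
198 = 6P, so P* = 33.
Q* = 293.5 − 5(33) = 128.5.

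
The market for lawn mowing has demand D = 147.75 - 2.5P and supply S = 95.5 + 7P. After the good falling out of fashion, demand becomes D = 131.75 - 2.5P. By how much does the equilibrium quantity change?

Original equilibrium: P* = 5.5, Q* = 134.
New equilibrium: 131.75 - 2.5P = 95.5 + 7P, so 36.25 = 9.5P and P' = 145/38; Q' = 131.75 − 2.5(145/38) = 2322/19.
Change in quantity: 2322/19 − 134 = -224/19.

ΔQ = -224/19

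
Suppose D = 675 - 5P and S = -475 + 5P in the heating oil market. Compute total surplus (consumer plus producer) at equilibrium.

Total surplus = 2000

Equilibrium: 675 - 5P = -475 + 5P gives P* = 115, Q* = 100.
Demand choke price: P = 135; supply starts at P = 95.
CS = ½(135 − 115)(100) = 1000; PS = ½(115 − 95)(100) = 1000.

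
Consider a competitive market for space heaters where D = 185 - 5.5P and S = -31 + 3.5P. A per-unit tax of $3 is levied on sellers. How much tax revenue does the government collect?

Pre-tax equilibrium: P* = 24, Q* = 53.
Tax on sellers shifts supply to S = -31 + 3.5(P − 3) = -41.5 + 3.5P.
185 - 5.5P = -41.5 + 3.5P gives buyer price Pb = 151/6; sellers receive Ps = 151/6 − 3 = 133/6.
New quantity: Q = 185 − 5.5(151/6) = 559/12.
Revenue = 3 × 559/12 = 139.75.

Tax revenue = 139.75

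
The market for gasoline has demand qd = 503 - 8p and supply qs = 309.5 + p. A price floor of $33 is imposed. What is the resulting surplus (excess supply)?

Equilibrium price would be p* = 21.5, so the floor at 33 binds.
At p = 33: qd = 239, qs = 342.5.
Surplus = 342.5 − 239 = 103.5.

Surplus = 103.5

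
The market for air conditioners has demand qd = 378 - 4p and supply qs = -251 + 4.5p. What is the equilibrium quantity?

Set qd = qs: 378 - 4p = -251 + 4.5p.
629 = 8.5p, so p* = 74.
q* = 378 − 4(74) = 82.

q* = 82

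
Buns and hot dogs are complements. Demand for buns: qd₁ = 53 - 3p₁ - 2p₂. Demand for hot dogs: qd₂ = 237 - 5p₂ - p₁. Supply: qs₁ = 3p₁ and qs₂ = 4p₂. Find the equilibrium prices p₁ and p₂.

Market 1: 53 - 3p₁ - 2p₂ = 3p₁ → 6p₁ + 2p₂ = 53.
Market 2: 9p₂ + p₁ = 237.
Eliminating p₂: 9×(1) − 2×(2) gives 52p₁ = 3, so p₁ = 3/52.
Back-substitute into (2): p₂ = (237 − 1×3/52) / 9 = 1369/52.

p₁ = 3/52, p₂ = 1369/52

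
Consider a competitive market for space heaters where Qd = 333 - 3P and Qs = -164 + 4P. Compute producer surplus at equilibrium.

Equilibrium: 333 - 3P = -164 + 4P gives P* = 71, Q* = 120.
Supply starts at P = 41 (where Qs = 0).
PS = ½(71 − 41)(120) = 1800.

Producer surplus = 1800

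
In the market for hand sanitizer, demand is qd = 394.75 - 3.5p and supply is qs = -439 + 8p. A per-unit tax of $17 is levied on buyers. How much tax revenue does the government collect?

Tax revenue = 38947/23

Pre-tax equilibrium: p* = 72.5, q* = 141.
Tax on buyers shifts demand to qd = 394.75 − 3.5(p + 17) = 335.25 - 3.5p.
335.25 - 3.5p = -439 + 8p gives seller price ps = 3097/46; buyers pay pb = 3097/46 + 17 = 3879/46.
New quantity: q = 394.75 − 3.5(3879/46) = 2291/23.
Revenue = 17 × 2291/23 = 38947/23.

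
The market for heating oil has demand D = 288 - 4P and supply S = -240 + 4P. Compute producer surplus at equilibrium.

Equilibrium: 288 - 4P = -240 + 4P gives P* = 66, Q* = 24.
Supply starts at P = 60 (where S = 0).
PS = ½(66 − 60)(24) = 72.

Producer surplus = 72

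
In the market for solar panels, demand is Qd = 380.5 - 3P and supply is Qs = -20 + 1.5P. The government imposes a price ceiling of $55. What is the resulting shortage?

Shortage = 153

Equilibrium price would be P* = 89, so the ceiling at 55 binds.
At P = 55: Qd = 380.5 − 3(55) = 215.5, Qs = -20 + 1.5(55) = 62.5.
Shortage = 215.5 − 62.5 = 153.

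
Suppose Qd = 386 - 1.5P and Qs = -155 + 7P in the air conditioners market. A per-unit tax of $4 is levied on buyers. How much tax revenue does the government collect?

Tax revenue = 19420/17

Pre-tax equilibrium: P* = 1082/17, Q* = 4939/17.
Tax on buyers shifts demand to Qd = 386 − 1.5(P + 4) = 380 - 1.5P.
380 - 1.5P = -155 + 7P gives seller price Ps = 1070/17; buyers pay Pb = 1070/17 + 4 = 1138/17.
New quantity: Q = 386 − 1.5(1138/17) = 4855/17.
Revenue = 4 × 4855/17 = 19420/17.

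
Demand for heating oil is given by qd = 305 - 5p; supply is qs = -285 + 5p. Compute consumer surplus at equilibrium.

Equilibrium: 305 - 5p = -285 + 5p gives p* = 59, q* = 10.
Demand choke price (qd = 0): p = 61.
CS = ½(61 − 59)(10) = 10.

Consumer surplus = 10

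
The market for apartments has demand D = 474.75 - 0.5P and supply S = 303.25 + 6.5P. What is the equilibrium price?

P* = 24.5

Set D = S: 474.75 - 0.5P = 303.25 + 6.5P.
171.5 = 7P, so P* = 24.5.
Q* = 474.75 − 0.5(24.5) = 462.5.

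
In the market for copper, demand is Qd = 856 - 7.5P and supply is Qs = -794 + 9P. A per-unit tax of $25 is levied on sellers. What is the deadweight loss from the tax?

Pre-tax equilibrium: P* = 100, Q* = 106.
Tax on sellers shifts supply to Qs = -794 + 9(P − 25) = -1019 + 9P.
856 - 7.5P = -1019 + 9P gives buyer price Pb = 1250/11; sellers receive Ps = 1250/11 − 25 = 975/11.
New quantity: Q = 856 − 7.5(1250/11) = 41/11.
DWL = ½ × 25 × (106 − 41/11) = 28125/22.

Deadweight loss = 28125/22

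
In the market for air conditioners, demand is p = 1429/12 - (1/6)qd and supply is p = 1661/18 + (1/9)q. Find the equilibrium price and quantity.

Set the two price expressions equal: 1429/12 - (1/6)q = 1661/18 + (1/9)q.
965/36 = (5/18)q, so q* = 96.5.
p* = 1429/12 − (1/6)(96.5) = 103.

p* = 103, q* = 96.5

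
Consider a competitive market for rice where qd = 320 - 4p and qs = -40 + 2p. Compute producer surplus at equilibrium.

Equilibrium: 320 - 4p = -40 + 2p gives p* = 60, q* = 80.
Supply starts at p = 20 (where qs = 0).
PS = ½(60 − 20)(80) = 1600.

Producer surplus = 1600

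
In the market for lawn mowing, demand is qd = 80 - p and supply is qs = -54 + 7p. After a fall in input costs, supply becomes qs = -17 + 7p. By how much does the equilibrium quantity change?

Original equilibrium: p* = 16.75, q* = 63.25.
New equilibrium: 80 - p = -17 + 7p, so 97 = 8p and p' = 12.125; q' = 80 − 1(12.125) = 67.875.
Change in quantity: 67.875 − 63.25 = 4.625.

Δq = 4.625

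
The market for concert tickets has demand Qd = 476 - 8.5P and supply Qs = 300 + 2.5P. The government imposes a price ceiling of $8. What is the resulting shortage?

Equilibrium price would be P* = 16, so the ceiling at 8 binds.
At P = 8: Qd = 476 − 8.5(8) = 408, Qs = 300 + 2.5(8) = 320.
Shortage = 408 − 320 = 88.

Shortage = 88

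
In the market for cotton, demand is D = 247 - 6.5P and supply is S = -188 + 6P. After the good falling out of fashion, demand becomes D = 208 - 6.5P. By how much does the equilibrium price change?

ΔP = -3.12

Original equilibrium: P* = 34.8, Q* = 20.8.
New equilibrium: 208 - 6.5P = -188 + 6P, so 396 = 12.5P and P' = 31.68; Q' = 208 − 6.5(31.68) = 2.08.
Change in price: 31.68 − 34.8 = -3.12.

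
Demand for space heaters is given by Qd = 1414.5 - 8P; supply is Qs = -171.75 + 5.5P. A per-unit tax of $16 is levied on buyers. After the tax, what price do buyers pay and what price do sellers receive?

Buyers pay 6697/54, sellers receive 5833/54

Pre-tax equilibrium: P* = 117.5, Q* = 474.5.
Tax on buyers shifts demand to Qd = 1414.5 − 8(P + 16) = 1286.5 - 8P.
1286.5 - 8P = -171.75 + 5.5P gives seller price Ps = 5833/54; buyers pay Pb = 5833/54 + 16 = 6697/54.
New quantity: Q = 1414.5 − 8(6697/54) = 22807/54.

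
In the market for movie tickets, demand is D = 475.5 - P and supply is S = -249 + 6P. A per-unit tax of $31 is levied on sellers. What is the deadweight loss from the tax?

Pre-tax equilibrium: P* = 103.5, Q* = 372.
Tax on sellers shifts supply to S = -249 + 6(P − 31) = -435 + 6P.
475.5 - P = -435 + 6P gives buyer price Pb = 1821/14; sellers receive Ps = 1821/14 − 31 = 1387/14.
New quantity: Q = 475.5 − 1(1821/14) = 2418/7.
DWL = ½ × 31 × (372 − 2418/7) = 2883/7.

Deadweight loss = 2883/7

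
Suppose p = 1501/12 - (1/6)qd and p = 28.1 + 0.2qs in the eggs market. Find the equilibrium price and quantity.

Set the two price expressions equal: 1501/12 - (1/6)q = 28.1 + 0.2q.
5819/60 = (11/30)q, so q* = 264.5.
p* = 1501/12 − (1/6)(264.5) = 81.

p* = 81, q* = 264.5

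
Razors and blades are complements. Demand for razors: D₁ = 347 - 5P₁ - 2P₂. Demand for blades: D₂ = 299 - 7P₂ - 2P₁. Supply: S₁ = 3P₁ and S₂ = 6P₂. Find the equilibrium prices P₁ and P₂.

P₁ = 39.13, P₂ = 16.98

Market 1: 347 - 5P₁ - 2P₂ = 3P₁ → 8P₁ + 2P₂ = 347.
Market 2: 13P₂ + 2P₁ = 299.
Eliminating P₂: 13×(1) − 2×(2) gives 100P₁ = 3913, so P₁ = 39.13.
Back-substitute into (2): P₂ = (299 − 2×39.13) / 13 = 16.98.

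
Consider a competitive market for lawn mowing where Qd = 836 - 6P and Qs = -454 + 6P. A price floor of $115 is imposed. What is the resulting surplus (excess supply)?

Surplus = 90

Equilibrium price would be P* = 107.5, so the floor at 115 binds.
At P = 115: Qd = 146, Qs = 236.
Surplus = 236 − 146 = 90.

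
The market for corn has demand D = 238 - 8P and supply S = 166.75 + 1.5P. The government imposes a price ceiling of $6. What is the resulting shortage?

Shortage = 14.25

Equilibrium price would be P* = 7.5, so the ceiling at 6 binds.
At P = 6: D = 238 − 8(6) = 190, S = 166.75 + 1.5(6) = 175.75.
Shortage = 190 − 175.75 = 14.25.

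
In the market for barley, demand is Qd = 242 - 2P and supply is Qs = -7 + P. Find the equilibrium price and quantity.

P* = 83, Q* = 76

Set Qd = Qs: 242 - 2P = -7 + P.
249 = 3P, so P* = 83.
Q* = 242 − 2(83) = 76.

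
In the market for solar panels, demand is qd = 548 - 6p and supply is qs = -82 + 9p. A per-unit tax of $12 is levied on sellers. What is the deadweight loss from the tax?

Deadweight loss = 259.2

Pre-tax equilibrium: p* = 42, q* = 296.
Tax on sellers shifts supply to qs = -82 + 9(p − 12) = -190 + 9p.
548 - 6p = -190 + 9p gives buyer price pb = 49.2; sellers receive ps = 49.2 − 12 = 37.2.
New quantity: q = 548 − 6(49.2) = 252.8.
DWL = ½ × 12 × (296 − 252.8) = 259.2.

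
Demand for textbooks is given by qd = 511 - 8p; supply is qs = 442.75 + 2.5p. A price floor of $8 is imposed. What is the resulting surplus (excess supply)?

Surplus = 15.75

Equilibrium price would be p* = 6.5, so the floor at 8 binds.
At p = 8: qd = 447, qs = 462.75.
Surplus = 462.75 − 447 = 15.75.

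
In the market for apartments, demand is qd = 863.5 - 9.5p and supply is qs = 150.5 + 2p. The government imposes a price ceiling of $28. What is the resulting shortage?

Equilibrium price would be p* = 62, so the ceiling at 28 binds.
At p = 28: qd = 863.5 − 9.5(28) = 597.5, qs = 150.5 + 2(28) = 206.5.
Shortage = 597.5 − 206.5 = 391.

Shortage = 391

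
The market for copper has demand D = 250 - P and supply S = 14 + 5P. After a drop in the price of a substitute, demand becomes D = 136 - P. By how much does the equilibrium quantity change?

ΔQ = -95

Original equilibrium: P* = 118/3, Q* = 632/3.
New equilibrium: 136 - P = 14 + 5P, so 122 = 6P and P' = 61/3; Q' = 136 − 1(61/3) = 347/3.
Change in quantity: 347/3 − 632/3 = -95.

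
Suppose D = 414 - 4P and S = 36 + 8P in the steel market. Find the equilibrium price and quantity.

P* = 31.5, Q* = 288

Set D = S: 414 - 4P = 36 + 8P.
378 = 12P, so P* = 31.5.
Q* = 414 − 4(31.5) = 288.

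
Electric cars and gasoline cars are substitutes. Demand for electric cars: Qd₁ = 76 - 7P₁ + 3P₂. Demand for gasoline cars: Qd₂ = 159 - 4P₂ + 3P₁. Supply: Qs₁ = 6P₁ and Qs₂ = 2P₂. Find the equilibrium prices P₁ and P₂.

Market 1: 76 - 7P₁ + 3P₂ = 6P₁ → 13P₁ - 3P₂ = 76.
Market 2: 6P₂ - 3P₁ = 159.
Eliminating P₂: 6×(1) + 3×(2) gives 69P₁ = 933, so P₁ = 311/23.
Back-substitute into (2): P₂ = (159 + 3×311/23) / 6 = 765/23.

P₁ = 311/23, P₂ = 765/23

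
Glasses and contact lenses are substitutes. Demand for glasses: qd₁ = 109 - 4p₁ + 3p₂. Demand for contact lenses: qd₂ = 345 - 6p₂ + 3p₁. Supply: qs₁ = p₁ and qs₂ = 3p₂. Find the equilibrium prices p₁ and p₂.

Market 1: 109 - 4p₁ + 3p₂ = p₁ → 5p₁ - 3p₂ = 109.
Market 2: 9p₂ - 3p₁ = 345.
Eliminating p₂: 9×(1) + 3×(2) gives 36p₁ = 2016, so p₁ = 56.
Back-substitute into (2): p₂ = (345 + 3×56) / 9 = 57.

p₁ = 56, p₂ = 57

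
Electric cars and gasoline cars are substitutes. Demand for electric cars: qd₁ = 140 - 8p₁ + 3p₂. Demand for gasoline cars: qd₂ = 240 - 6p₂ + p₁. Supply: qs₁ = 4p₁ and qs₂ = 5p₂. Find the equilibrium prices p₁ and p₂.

Market 1: 140 - 8p₁ + 3p₂ = 4p₁ → 12p₁ - 3p₂ = 140.
Market 2: 11p₂ - p₁ = 240.
Eliminating p₂: 11×(1) + 3×(2) gives 129p₁ = 2260, so p₁ = 2260/129.
Back-substitute into (2): p₂ = (240 + 1×2260/129) / 11 = 3020/129.

p₁ = 2260/129, p₂ = 3020/129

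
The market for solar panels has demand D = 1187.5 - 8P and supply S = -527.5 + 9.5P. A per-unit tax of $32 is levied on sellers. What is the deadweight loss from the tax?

Pre-tax equilibrium: P* = 98, Q* = 403.5.
Tax on sellers shifts supply to S = -527.5 + 9.5(P − 32) = -831.5 + 9.5P.
1187.5 - 8P = -831.5 + 9.5P gives buyer price Pb = 4038/35; sellers receive Ps = 4038/35 − 32 = 2918/35.
New quantity: Q = 1187.5 − 8(4038/35) = 18517/70.
DWL = ½ × 32 × (403.5 − 18517/70) = 77824/35.

Deadweight loss = 77824/35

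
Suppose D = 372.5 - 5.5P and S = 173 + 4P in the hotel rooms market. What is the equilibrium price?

P* = 21

Set D = S: 372.5 - 5.5P = 173 + 4P.
199.5 = 9.5P, so P* = 21.
Q* = 372.5 − 5.5(21) = 257.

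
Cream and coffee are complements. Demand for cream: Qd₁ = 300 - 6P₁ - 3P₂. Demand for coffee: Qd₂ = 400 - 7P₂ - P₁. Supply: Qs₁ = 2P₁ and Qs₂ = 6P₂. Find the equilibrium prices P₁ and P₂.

Market 1: 300 - 6P₁ - 3P₂ = 2P₁ → 8P₁ + 3P₂ = 300.
Market 2: 13P₂ + P₁ = 400.
Eliminating P₂: 13×(1) − 3×(2) gives 101P₁ = 2700, so P₁ = 2700/101.
Back-substitute into (2): P₂ = (400 − 1×2700/101) / 13 = 2900/101.

P₁ = 2700/101, P₂ = 2900/101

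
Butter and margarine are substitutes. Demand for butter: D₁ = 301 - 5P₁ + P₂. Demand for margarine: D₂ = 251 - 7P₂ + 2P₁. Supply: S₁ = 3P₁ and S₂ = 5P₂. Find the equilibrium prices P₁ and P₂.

Market 1: 301 - 5P₁ + P₂ = 3P₁ → 8P₁ - P₂ = 301.
Market 2: 12P₂ - 2P₁ = 251.
Eliminating P₂: 12×(1) + 1×(2) gives 94P₁ = 3863, so P₁ = 3863/94.
Back-substitute into (2): P₂ = (251 + 2×3863/94) / 12 = 1305/47.

P₁ = 3863/94, P₂ = 1305/47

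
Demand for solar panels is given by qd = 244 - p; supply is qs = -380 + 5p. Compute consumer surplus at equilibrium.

Equilibrium: 244 - p = -380 + 5p gives p* = 104, q* = 140.
Demand choke price (qd = 0): p = 244.
CS = ½(244 − 104)(140) = 9800.

Consumer surplus = 9800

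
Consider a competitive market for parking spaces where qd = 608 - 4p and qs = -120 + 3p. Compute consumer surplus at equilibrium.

Equilibrium: 608 - 4p = -120 + 3p gives p* = 104, q* = 192.
Demand choke price (qd = 0): p = 152.
CS = ½(152 − 104)(192) = 4608.

Consumer surplus = 4608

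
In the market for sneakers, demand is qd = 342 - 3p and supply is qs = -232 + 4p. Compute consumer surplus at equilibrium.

Consumer surplus = 1536

Equilibrium: 342 - 3p = -232 + 4p gives p* = 82, q* = 96.
Demand choke price (qd = 0): p = 114.
CS = ½(114 − 82)(96) = 1536.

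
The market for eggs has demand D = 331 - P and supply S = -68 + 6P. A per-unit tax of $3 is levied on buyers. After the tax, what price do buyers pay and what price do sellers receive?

Pre-tax equilibrium: P* = 57, Q* = 274.
Tax on buyers shifts demand to D = 331 − 1(P + 3) = 328 - P.
328 - P = -68 + 6P gives seller price Ps = 396/7; buyers pay Pb = 396/7 + 3 = 417/7.
New quantity: Q = 331 − 1(417/7) = 1900/7.

Buyers pay 417/7, sellers receive 396/7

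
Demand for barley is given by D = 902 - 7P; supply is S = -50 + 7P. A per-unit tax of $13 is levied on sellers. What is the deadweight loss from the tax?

Pre-tax equilibrium: P* = 68, Q* = 426.
Tax on sellers shifts supply to S = -50 + 7(P − 13) = -141 + 7P.
902 - 7P = -141 + 7P gives buyer price Pb = 74.5; sellers receive Ps = 74.5 − 13 = 61.5.
New quantity: Q = 902 − 7(74.5) = 380.5.
DWL = ½ × 13 × (426 − 380.5) = 295.75.

Deadweight loss = 295.75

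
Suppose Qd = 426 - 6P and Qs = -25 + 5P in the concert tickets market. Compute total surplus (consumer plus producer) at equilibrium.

Total surplus = 5940

Equilibrium: 426 - 6P = -25 + 5P gives P* = 41, Q* = 180.
Demand choke price: P = 71; supply starts at P = 5.
CS = ½(71 − 41)(180) = 2700; PS = ½(41 − 5)(180) = 3240.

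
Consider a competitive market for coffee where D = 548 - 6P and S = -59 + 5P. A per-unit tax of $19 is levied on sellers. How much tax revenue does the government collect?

Pre-tax equilibrium: P* = 607/11, Q* = 2386/11.
Tax on sellers shifts supply to S = -59 + 5(P − 19) = -154 + 5P.
548 - 6P = -154 + 5P gives buyer price Pb = 702/11; sellers receive Ps = 702/11 − 19 = 493/11.
New quantity: Q = 548 − 6(702/11) = 1816/11.
Revenue = 19 × 1816/11 = 34504/11.

Tax revenue = 34504/11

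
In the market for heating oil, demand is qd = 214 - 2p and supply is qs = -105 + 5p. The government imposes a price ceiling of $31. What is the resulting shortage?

Shortage = 102

Equilibrium price would be p* = 319/7, so the ceiling at 31 binds.
At p = 31: qd = 214 − 2(31) = 152, qs = -105 + 5(31) = 50.
Shortage = 152 − 50 = 102.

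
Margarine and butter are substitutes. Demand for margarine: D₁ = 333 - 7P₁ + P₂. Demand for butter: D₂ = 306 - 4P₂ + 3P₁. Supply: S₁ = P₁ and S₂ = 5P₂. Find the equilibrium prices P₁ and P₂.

Market 1: 333 - 7P₁ + P₂ = P₁ → 8P₁ - P₂ = 333.
Market 2: 9P₂ - 3P₁ = 306.
Eliminating P₂: 9×(1) + 1×(2) gives 69P₁ = 3303, so P₁ = 1101/23.
Back-substitute into (2): P₂ = (306 + 3×1101/23) / 9 = 1149/23.

P₁ = 1101/23, P₂ = 1149/23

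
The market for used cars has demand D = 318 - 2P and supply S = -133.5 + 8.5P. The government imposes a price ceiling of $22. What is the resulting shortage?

Shortage = 220.5

Equilibrium price would be P* = 43, so the ceiling at 22 binds.
At P = 22: D = 318 − 2(22) = 274, S = -133.5 + 8.5(22) = 53.5.
Shortage = 274 − 53.5 = 220.5.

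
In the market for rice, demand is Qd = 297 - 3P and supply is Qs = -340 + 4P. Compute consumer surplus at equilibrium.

Equilibrium: 297 - 3P = -340 + 4P gives P* = 91, Q* = 24.
Demand choke price (Qd = 0): P = 99.
CS = ½(99 − 91)(24) = 96.

Consumer surplus = 96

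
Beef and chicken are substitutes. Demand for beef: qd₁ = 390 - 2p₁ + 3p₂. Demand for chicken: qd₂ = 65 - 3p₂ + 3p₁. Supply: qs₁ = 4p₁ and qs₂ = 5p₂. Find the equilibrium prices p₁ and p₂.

p₁ = 85, p₂ = 40

Market 1: 390 - 2p₁ + 3p₂ = 4p₁ → 6p₁ - 3p₂ = 390.
Market 2: 8p₂ - 3p₁ = 65.
Eliminating p₂: 8×(1) + 3×(2) gives 39p₁ = 3315, so p₁ = 85.
Back-substitute into (2): p₂ = (65 + 3×85) / 8 = 40.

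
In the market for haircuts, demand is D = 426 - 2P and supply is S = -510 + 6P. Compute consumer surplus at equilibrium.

Consumer surplus = 9216

Equilibrium: 426 - 2P = -510 + 6P gives P* = 117, Q* = 192.
Demand choke price (D = 0): P = 213.
CS = ½(213 − 117)(192) = 9216.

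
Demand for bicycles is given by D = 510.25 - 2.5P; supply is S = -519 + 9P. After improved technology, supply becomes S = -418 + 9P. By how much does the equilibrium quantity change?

ΔQ = 505/23

Original equilibrium: P* = 89.5, Q* = 286.5.
New equilibrium: 510.25 - 2.5P = -418 + 9P, so 928.25 = 11.5P and P' = 3713/46; Q' = 510.25 − 2.5(3713/46) = 14189/46.
Change in quantity: 14189/46 − 286.5 = 505/23.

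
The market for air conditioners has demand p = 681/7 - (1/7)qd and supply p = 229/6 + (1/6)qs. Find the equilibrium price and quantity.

p* = 70, q* = 191

Set the two price expressions equal: 681/7 - (1/7)q = 229/6 + (1/6)q.
2483/42 = (13/42)q, so q* = 191.
p* = 681/7 − (1/7)(191) = 70.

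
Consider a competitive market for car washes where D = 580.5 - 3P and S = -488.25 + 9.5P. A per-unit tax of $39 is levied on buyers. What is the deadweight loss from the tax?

Pre-tax equilibrium: P* = 85.5, Q* = 324.
Tax on buyers shifts demand to D = 580.5 − 3(P + 39) = 463.5 - 3P.
463.5 - 3P = -488.25 + 9.5P gives seller price Ps = 76.14; buyers pay Pb = 76.14 + 39 = 115.14.
New quantity: Q = 580.5 − 3(115.14) = 235.08.
DWL = ½ × 39 × (324 − 235.08) = 1733.94.

Deadweight loss = 1733.94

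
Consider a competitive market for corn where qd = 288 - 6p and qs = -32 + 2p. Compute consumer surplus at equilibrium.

Consumer surplus = 192

Equilibrium: 288 - 6p = -32 + 2p gives p* = 40, q* = 48.
Demand choke price (qd = 0): p = 48.
CS = ½(48 − 40)(48) = 192.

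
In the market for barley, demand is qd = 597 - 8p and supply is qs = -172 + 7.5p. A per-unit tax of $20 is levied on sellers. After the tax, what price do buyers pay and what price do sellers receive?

Buyers pay 1838/31, sellers receive 1218/31

Pre-tax equilibrium: p* = 1538/31, q* = 6203/31.
Tax on sellers shifts supply to qs = -172 + 7.5(p − 20) = -322 + 7.5p.
597 - 8p = -322 + 7.5p gives buyer price pb = 1838/31; sellers receive ps = 1838/31 − 20 = 1218/31.
New quantity: q = 597 − 8(1838/31) = 3803/31.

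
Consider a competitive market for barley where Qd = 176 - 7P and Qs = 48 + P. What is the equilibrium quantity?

Q* = 64

Set Qd = Qs: 176 - 7P = 48 + P.
128 = 8P, so P* = 16.
Q* = 176 − 7(16) = 64.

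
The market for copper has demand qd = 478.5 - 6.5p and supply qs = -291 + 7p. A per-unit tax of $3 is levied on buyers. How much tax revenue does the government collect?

Pre-tax equilibrium: p* = 57, q* = 108.
Tax on buyers shifts demand to qd = 478.5 − 6.5(p + 3) = 459 - 6.5p.
459 - 6.5p = -291 + 7p gives seller price ps = 500/9; buyers pay pb = 500/9 + 3 = 527/9.
New quantity: q = 478.5 − 6.5(527/9) = 881/9.
Revenue = 3 × 881/9 = 881/3.

Tax revenue = 881/3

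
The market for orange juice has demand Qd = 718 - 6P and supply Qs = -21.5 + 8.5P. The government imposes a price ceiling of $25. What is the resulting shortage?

Shortage = 377

Equilibrium price would be P* = 51, so the ceiling at 25 binds.
At P = 25: Qd = 718 − 6(25) = 568, Qs = -21.5 + 8.5(25) = 191.
Shortage = 568 − 191 = 377.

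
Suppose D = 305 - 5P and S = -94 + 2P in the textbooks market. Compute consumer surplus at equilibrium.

Equilibrium: 305 - 5P = -94 + 2P gives P* = 57, Q* = 20.
Demand choke price (D = 0): P = 61.
CS = ½(61 − 57)(20) = 40.

Consumer surplus = 40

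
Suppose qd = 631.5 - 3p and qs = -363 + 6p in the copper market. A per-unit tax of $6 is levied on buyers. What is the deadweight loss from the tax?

Pre-tax equilibrium: p* = 110.5, q* = 300.
Tax on buyers shifts demand to qd = 631.5 − 3(p + 6) = 613.5 - 3p.
613.5 - 3p = -363 + 6p gives seller price ps = 108.5; buyers pay pb = 108.5 + 6 = 114.5.
New quantity: q = 631.5 − 3(114.5) = 288.
DWL = ½ × 6 × (300 − 288) = 36.

Deadweight loss = 36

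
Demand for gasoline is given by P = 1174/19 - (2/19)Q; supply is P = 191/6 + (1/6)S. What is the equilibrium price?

Set the two price expressions equal: 1174/19 - (2/19)Q = 191/6 + (1/6)Q.
3415/114 = (31/114)Q, so Q* = 3415/31.
P* = 1174/19 − (2/19)(3415/31) = 1556/31.

P* = 1556/31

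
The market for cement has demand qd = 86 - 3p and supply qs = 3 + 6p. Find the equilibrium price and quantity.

Set qd = qs: 86 - 3p = 3 + 6p.
83 = 9p, so p* = 83/9.
q* = 86 − 3(83/9) = 175/3.

p* = 83/9, q* = 175/3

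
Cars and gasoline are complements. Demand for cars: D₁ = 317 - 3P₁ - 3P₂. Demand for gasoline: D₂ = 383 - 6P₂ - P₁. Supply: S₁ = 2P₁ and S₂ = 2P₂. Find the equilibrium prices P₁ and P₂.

P₁ = 1387/37, P₂ = 1598/37

Market 1: 317 - 3P₁ - 3P₂ = 2P₁ → 5P₁ + 3P₂ = 317.
Market 2: 8P₂ + P₁ = 383.
Eliminating P₂: 8×(1) − 3×(2) gives 37P₁ = 1387, so P₁ = 1387/37.
Back-substitute into (2): P₂ = (383 − 1×1387/37) / 8 = 1598/37.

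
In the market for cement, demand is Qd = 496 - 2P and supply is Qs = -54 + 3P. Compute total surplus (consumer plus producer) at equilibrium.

Equilibrium: 496 - 2P = -54 + 3P gives P* = 110, Q* = 276.
Demand choke price: P = 248; supply starts at P = 18.
CS = ½(248 − 110)(276) = 19044; PS = ½(110 − 18)(276) = 12696.

Total surplus = 31740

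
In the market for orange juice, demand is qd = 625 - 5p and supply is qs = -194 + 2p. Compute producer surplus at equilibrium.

Producer surplus = 400

Equilibrium: 625 - 5p = -194 + 2p gives p* = 117, q* = 40.
Supply starts at p = 97 (where qs = 0).
PS = ½(117 − 97)(40) = 400.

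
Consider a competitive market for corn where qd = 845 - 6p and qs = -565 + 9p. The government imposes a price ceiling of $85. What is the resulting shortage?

Shortage = 135

Equilibrium price would be p* = 94, so the ceiling at 85 binds.
At p = 85: qd = 845 − 6(85) = 335, qs = -565 + 9(85) = 200.
Shortage = 335 − 200 = 135.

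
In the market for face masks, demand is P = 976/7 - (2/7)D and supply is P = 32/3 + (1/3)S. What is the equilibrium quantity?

Set the two price expressions equal: 976/7 - (2/7)Q = 32/3 + (1/3)Q.
2704/21 = (13/21)Q, so Q* = 208.
P* = 976/7 − (2/7)(208) = 80.

Q* = 208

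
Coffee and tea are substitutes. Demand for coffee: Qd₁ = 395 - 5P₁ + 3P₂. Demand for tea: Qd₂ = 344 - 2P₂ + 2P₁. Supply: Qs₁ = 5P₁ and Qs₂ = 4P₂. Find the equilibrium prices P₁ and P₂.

P₁ = 63, P₂ = 235/3

Market 1: 395 - 5P₁ + 3P₂ = 5P₁ → 10P₁ - 3P₂ = 395.
Market 2: 6P₂ - 2P₁ = 344.
Eliminating P₂: 6×(1) + 3×(2) gives 54P₁ = 3402, so P₁ = 63.
Back-substitute into (2): P₂ = (344 + 2×63) / 6 = 235/3.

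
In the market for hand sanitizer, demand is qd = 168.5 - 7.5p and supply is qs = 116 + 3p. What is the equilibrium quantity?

Set qd = qs: 168.5 - 7.5p = 116 + 3p.
52.5 = 10.5p, so p* = 5.
q* = 168.5 − 7.5(5) = 131.

q* = 131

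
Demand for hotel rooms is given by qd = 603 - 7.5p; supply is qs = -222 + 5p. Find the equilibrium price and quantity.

p* = 66, q* = 108

Set qd = qs: 603 - 7.5p = -222 + 5p.
825 = 12.5p, so p* = 66.
q* = 603 − 7.5(66) = 108.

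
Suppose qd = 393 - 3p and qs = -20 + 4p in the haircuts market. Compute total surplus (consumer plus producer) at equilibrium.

Equilibrium: 393 - 3p = -20 + 4p gives p* = 59, q* = 216.
Demand choke price: p = 131; supply starts at p = 5.
CS = ½(131 − 59)(216) = 7776; PS = ½(59 − 5)(216) = 5832.

Total surplus = 13608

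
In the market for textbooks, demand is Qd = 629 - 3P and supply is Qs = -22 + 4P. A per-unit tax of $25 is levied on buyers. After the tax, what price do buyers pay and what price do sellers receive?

Buyers pay 751/7, sellers receive 576/7

Pre-tax equilibrium: P* = 93, Q* = 350.
Tax on buyers shifts demand to Qd = 629 − 3(P + 25) = 554 - 3P.
554 - 3P = -22 + 4P gives seller price Ps = 576/7; buyers pay Pb = 576/7 + 25 = 751/7.
New quantity: Q = 629 − 3(751/7) = 2150/7.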